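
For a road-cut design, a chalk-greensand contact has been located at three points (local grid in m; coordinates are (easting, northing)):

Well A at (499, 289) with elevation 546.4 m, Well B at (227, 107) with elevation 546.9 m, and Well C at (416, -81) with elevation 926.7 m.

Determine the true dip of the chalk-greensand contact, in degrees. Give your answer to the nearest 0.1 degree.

55.5°

Let the plane be z = a·E + b·N + c.
Well B−Well A: −272a − 182b = 0.5;  Well C−Well A: −83a − 370b = 380.3.
Solving gives a = 0.80704, b = −1.20888.
Gradient magnitude |∇z| = √(a² + b²) = √(0.65132 + 1.46138) = 1.45351.
True dip = arctan(1.45351) = 55.5°, dipping toward NNW (azimuth ≈ 326°).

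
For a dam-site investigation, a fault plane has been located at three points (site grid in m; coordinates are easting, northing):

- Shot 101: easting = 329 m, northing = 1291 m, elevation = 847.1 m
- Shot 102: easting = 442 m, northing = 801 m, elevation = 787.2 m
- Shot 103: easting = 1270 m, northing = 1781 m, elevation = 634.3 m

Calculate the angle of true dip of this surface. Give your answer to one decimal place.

Two edge vectors: Shot 101→Shot 102 = (113, -490, -59.9), Shot 101→Shot 103 = (941, 490, -212.8).
Normal n = (Shot 101→Shot 102) × (Shot 101→Shot 103) = (133623, -32319.5, 516460).
So ∂z/∂easting = −n_x/n_z = −0.25873 and ∂z/∂northing = −n_y/n_z = 0.06258.
Gradient magnitude |∇z| = √(a² + b²) = √(0.06694 + 0.00392) = 0.26619.
True dip = arctan(0.26619) = 14.9°, dipping toward ESE (azimuth ≈ 104°).

14.9°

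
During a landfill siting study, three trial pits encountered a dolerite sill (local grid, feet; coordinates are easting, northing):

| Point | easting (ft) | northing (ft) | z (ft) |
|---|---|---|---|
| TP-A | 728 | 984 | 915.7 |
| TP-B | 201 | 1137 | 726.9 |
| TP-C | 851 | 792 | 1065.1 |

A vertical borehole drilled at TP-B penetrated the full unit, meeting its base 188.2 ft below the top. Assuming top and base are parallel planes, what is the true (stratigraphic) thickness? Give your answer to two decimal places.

154.66 ft

Two edge vectors: TP-A→TP-B = (-527, 153, -188.8), TP-A→TP-C = (123, -192, 149.4).
Normal n = (TP-A→TP-B) × (TP-A→TP-C) = (-13391.4, 55511.4, 82365).
So ∂z/∂easting = −n_x/n_z = 0.16259 and ∂z/∂northing = −n_y/n_z = −0.67397.
|∇z| = √(a²+b²) = 0.69330, so dip δ = arctan(0.69330) = 34.73°.
True thickness = vertical thickness × cos δ = 188.2 × cos 34.73° = 154.66 ft.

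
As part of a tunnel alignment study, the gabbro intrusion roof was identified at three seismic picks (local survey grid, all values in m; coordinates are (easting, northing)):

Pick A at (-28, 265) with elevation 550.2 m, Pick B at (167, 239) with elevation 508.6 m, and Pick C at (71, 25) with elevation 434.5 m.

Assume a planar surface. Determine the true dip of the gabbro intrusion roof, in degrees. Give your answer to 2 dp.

24.03°

Two edge vectors: Pick A→Pick B = (195, -26, -41.6), Pick A→Pick C = (99, -240, -115.7).
Normal n = (Pick A→Pick B) × (Pick A→Pick C) = (-6975.8, 18443.1, -44226).
So ∂z/∂E = −n_x/n_z = −0.15773 and ∂z/∂N = −n_y/n_z = 0.41702.
Gradient magnitude |∇z| = √(a² + b²) = √(0.02488 + 0.17391) = 0.44585.
True dip = arctan(0.44585) = 24.03°, dipping toward SSE (azimuth ≈ 159°).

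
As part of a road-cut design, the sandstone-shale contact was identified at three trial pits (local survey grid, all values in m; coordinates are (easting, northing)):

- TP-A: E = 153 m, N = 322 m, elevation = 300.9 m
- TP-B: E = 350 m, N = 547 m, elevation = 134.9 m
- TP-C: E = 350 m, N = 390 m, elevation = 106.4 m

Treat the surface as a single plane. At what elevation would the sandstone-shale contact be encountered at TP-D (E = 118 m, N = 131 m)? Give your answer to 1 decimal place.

303.0 m

Two edge vectors: TP-A→TP-B = (197, 225, -166), TP-A→TP-C = (197, 68, -194.5).
Normal n = (TP-A→TP-B) × (TP-A→TP-C) = (-32474.5, 5614.5, -30929).
So ∂z/∂E = −n_x/n_z = −1.04997 and ∂z/∂N = −n_y/n_z = 0.18153.
Intercept c from TP-A: 300.9 + 160.65 − 58.45 = 403.09.
At (118, 131): z = −123.9 + 23.8 + 403.09 = 303.0 m.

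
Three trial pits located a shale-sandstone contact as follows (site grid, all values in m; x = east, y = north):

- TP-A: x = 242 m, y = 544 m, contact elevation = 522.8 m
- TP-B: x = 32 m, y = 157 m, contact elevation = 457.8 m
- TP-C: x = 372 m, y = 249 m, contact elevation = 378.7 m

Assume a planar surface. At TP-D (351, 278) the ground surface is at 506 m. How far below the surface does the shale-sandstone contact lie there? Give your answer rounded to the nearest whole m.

Let the plane be z = a·x + b·y + c.
TP-B−TP-A: −210a − 387b = −65;  TP-C−TP-A: 130a − 295b = −144.1.
Solving gives a = −0.32595, b = 0.34483.
Then c = 522.8 − a·242 − b·544 = 414.09.
At (351, 278): z_contact = −114.4 + 95.9 + 414.09 = 395.5 m.
Depth below ground = 506 − 395.5 = 110 m.

110 m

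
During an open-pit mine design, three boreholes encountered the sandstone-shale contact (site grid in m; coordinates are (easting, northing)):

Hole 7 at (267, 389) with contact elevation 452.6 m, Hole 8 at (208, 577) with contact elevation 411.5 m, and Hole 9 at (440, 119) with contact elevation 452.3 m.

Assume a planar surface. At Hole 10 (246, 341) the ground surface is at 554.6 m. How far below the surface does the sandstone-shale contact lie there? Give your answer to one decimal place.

Two edge vectors: Hole 7→Hole 8 = (-59, 188, -41.1), Hole 7→Hole 9 = (173, -270, -0.3).
Normal n = (Hole 7→Hole 8) × (Hole 7→Hole 9) = (-11153.4, -7128, -16594).
So ∂z/∂E = −n_x/n_z = −0.67213 and ∂z/∂N = −n_y/n_z = −0.42955.
Intercept c from Hole 7: 452.6 + 179.46 + 167.10 = 799.16.
At (246, 341): z_contact = −165.35 − 146.48 + 799.16 = 487.33 m.
Depth below ground = 554.6 − 487.33 = 67.3 m.

67.3 m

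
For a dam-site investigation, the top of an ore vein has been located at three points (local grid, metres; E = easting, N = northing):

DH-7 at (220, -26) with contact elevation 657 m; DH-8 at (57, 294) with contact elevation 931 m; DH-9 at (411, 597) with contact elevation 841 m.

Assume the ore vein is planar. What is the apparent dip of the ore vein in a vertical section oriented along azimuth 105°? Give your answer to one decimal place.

38.5°

Two edge vectors: DH-7→DH-8 = (-163, 320, 274), DH-7→DH-9 = (191, 623, 184).
Normal n = (DH-7→DH-8) × (DH-7→DH-9) = (-111822, 82326, -162669).
So ∂z/∂E = −n_x/n_z = −0.68742 and ∂z/∂N = −n_y/n_z = 0.50610.
Unit vector along 105° is (sin 105°, cos 105°) = (0.9659, -0.2588).
Slope in that direction = a·(0.9659) + b·(-0.2588) = −0.79498.
Apparent dip = arctan|0.79498| = 38.5° (true dip is 40.5°, so apparent ≤ true as expected).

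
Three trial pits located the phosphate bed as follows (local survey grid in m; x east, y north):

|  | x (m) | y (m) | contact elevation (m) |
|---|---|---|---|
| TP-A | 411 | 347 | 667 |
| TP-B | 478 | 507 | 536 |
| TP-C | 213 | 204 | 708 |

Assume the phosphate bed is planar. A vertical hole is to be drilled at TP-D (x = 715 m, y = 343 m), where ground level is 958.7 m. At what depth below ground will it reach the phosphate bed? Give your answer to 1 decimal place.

120.0 m

Two edge vectors: TP-A→TP-B = (67, 160, -131), TP-A→TP-C = (-198, -143, 41).
Normal n = (TP-A→TP-B) × (TP-A→TP-C) = (-12173, 23191, 22099).
So ∂z/∂x = −n_x/n_z = 0.55084 and ∂z/∂y = −n_y/n_z = −1.04941.
Intercept c from TP-A: 667 − 226.39 + 364.15 = 804.75.
At (715, 343): z_contact = 393.85 − 359.95 + 804.75 = 838.65 m.
Depth below ground = 958.7 − 838.65 = 120.0 m.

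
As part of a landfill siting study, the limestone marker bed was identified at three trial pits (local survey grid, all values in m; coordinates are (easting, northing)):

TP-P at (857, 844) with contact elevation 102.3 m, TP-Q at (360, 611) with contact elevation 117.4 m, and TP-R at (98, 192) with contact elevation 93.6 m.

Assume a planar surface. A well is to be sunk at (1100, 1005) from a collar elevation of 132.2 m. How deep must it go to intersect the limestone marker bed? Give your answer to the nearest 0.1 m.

Two edge vectors: TP-P→TP-Q = (-497, -233, 15.1), TP-P→TP-R = (-759, -652, -8.7).
Normal n = (TP-P→TP-Q) × (TP-P→TP-R) = (11872.3, -15784.8, 147197).
So ∂z/∂E = −n_x/n_z = −0.080656 and ∂z/∂N = −n_y/n_z = 0.107236.
Intercept c from TP-P: 102.3 + 69.12 − 90.51 = 80.91.
At (1100, 1005): z_contact = −88.72 + 107.77 + 80.91 = 99.97 m.
Depth below ground = 132.2 − 99.97 = 32.2 m.

32.2 m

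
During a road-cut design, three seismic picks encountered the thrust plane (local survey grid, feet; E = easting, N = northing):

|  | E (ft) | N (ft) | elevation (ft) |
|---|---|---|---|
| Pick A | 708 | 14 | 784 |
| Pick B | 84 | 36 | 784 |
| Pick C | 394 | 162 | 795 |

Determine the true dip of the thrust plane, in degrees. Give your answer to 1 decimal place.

Let the plane be z = a·E + b·N + c.
Pick B−Pick A: −624a + 22b = 0;  Pick C−Pick A: −314a + 148b = 11.
Solving gives a = 0.00283, b = 0.08033.
Gradient magnitude |∇z| = √(a² + b²) = √(0.00001 + 0.00645) = 0.08038.
True dip = arctan(0.08038) = 4.6°, dipping toward S (azimuth ≈ 182°).

4.6°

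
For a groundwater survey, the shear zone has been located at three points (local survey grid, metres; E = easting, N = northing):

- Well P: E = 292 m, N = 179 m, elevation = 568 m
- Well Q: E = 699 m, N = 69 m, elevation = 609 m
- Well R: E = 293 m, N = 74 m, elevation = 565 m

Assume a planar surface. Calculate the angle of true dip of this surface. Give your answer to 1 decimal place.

Let the plane be z = a·E + b·N + c.
Well Q−Well P: 407a − 110b = 41;  Well R−Well P: 1a − 105b = −3.
Solving gives a = 0.10874, b = 0.02961.
Gradient magnitude |∇z| = √(a² + b²) = √(0.01182 + 0.00088) = 0.11270.
True dip = arctan(0.11270) = 6.4°, dipping toward WSW (azimuth ≈ 255°).

6.4°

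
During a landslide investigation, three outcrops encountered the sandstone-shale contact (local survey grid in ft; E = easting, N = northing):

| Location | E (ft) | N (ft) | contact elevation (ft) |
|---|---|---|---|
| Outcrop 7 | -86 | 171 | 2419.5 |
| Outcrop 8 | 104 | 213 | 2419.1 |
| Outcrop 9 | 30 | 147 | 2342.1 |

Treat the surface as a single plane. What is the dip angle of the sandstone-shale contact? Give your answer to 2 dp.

Let the plane be z = a·E + b·N + c.
Outcrop 8−Outcrop 7: 190a + 42b = −0.4;  Outcrop 9−Outcrop 7: 116a − 24b = −77.4.
Solving gives a = −0.34567, b = 1.55424.
Gradient magnitude |∇z| = √(a² + b²) = √(0.11949 + 2.41566) = 1.59222.
True dip = arctan(1.59222) = 57.87°, dipping toward SSE (azimuth ≈ 167°).

57.87°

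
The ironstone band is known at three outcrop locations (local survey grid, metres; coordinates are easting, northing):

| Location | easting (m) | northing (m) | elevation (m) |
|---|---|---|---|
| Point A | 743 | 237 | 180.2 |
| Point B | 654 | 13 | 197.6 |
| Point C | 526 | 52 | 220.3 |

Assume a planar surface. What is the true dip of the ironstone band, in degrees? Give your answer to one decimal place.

Two edge vectors: Point A→Point B = (-89, -224, 17.4), Point A→Point C = (-217, -185, 40.1).
Normal n = (Point A→Point B) × (Point A→Point C) = (-5763.4, -206.9, -32143).
So ∂z/∂easting = −n_x/n_z = −0.17930 and ∂z/∂northing = −n_y/n_z = −0.00644.
Gradient magnitude |∇z| = √(a² + b²) = √(0.03215 + 0.00004) = 0.17942.
True dip = arctan(0.17942) = 10.2°, dipping toward E (azimuth ≈ 088°).

10.2°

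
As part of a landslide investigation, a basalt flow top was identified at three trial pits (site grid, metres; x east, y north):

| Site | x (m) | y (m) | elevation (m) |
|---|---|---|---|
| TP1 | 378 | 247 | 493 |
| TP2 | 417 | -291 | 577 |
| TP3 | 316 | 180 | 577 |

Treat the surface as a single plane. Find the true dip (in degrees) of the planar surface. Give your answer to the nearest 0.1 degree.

48.4°

Let the plane be z = a·x + b·y + c.
TP2−TP1: 39a − 538b = 84;  TP3−TP1: −62a − 67b = 84.
Solving gives a = −1.09995, b = −0.23587.
Gradient magnitude |∇z| = √(a² + b²) = √(1.20988 + 0.05563) = 1.12495.
True dip = arctan(1.12495) = 48.4°, dipping toward ENE (azimuth ≈ 078°).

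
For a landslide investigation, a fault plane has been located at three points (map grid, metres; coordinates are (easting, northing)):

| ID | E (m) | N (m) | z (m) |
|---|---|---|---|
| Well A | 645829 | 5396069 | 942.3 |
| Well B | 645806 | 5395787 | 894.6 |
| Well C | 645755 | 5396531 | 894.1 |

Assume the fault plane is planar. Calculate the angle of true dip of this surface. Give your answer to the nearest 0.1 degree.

48.6°

Two edge vectors: Well A→Well B = (-23, -282, -47.7), Well A→Well C = (-74, 462, -48.2).
Normal n = (Well A→Well B) × (Well A→Well C) = (35629.8, 2421.2, -31494).
So ∂z/∂E = −n_x/n_z = 1.13132 and ∂z/∂N = −n_y/n_z = 0.07688.
Gradient magnitude |∇z| = √(a² + b²) = √(1.27989 + 0.00591) = 1.13393.
True dip = arctan(1.13393) = 48.6°, dipping toward W (azimuth ≈ 266°).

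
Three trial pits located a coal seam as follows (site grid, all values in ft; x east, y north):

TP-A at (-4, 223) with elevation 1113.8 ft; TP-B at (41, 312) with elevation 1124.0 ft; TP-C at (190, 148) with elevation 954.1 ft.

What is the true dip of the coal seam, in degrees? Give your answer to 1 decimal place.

Let the plane be z = a·x + b·y + c.
TP-B−TP-A: 45a + 89b = 10.2;  TP-C−TP-A: 194a − 75b = −159.7.
Solving gives a = −0.65153, b = 0.44403.
Gradient magnitude |∇z| = √(a² + b²) = √(0.42450 + 0.19717) = 0.78846.
True dip = arctan(0.78846) = 38.3°, dipping toward SE (azimuth ≈ 124°).

38.3°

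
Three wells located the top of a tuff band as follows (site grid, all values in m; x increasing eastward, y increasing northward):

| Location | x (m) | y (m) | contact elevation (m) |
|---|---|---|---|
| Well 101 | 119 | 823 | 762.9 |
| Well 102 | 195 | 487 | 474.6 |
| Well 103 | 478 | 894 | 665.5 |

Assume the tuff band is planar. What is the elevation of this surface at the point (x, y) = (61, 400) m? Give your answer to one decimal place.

464.8 m

Let the plane be z = a·x + b·y + c.
Well 102−Well 101: 76a − 336b = −288.3;  Well 103−Well 101: 359a + 71b = −97.4.
Solving gives a = −0.42212, b = 0.76256.
Then c = 762.9 − a·119 − b·823 = 185.55.
At (61, 400): z = −25.7 + 305.0 + 185.55 = 464.8 m.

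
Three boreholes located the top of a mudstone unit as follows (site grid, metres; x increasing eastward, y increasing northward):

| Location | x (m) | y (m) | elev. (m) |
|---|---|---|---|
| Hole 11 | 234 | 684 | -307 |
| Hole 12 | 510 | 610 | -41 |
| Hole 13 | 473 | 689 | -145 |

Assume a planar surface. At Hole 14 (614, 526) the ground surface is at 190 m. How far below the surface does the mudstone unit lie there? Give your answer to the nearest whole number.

Let the plane be z = a·x + b·y + c.
Hole 12−Hole 11: 276a − 74b = 266;  Hole 13−Hole 11: 239a + 5b = 162.
Solving gives a = 0.69852, b = −0.98930.
Then c = -307 − a·234 − b·684 = 206.23.
At (614, 526): z_contact = 428.9 − 520.4 + 206.23 = 114.7 m.
Depth below ground = 190 − 114.7 = 75 m.

75 m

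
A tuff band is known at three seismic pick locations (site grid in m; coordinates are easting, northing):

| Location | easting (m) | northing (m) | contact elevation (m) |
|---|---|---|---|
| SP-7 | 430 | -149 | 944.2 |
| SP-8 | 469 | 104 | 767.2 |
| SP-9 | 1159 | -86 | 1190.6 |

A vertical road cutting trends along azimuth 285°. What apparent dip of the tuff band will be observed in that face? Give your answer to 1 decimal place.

Let the plane be z = a·easting + b·northing + c.
SP-8−SP-7: 39a + 253b = −177;  SP-9−SP-7: 729a + 63b = 246.4.
Solving gives a = 0.40384, b = −0.76186.
Unit vector along 285° is (sin 285°, cos 285°) = (-0.9659, 0.2588).
Slope in that direction = a·(-0.9659) + b·(0.2588) = −0.58726.
Apparent dip = arctan|0.58726| = 30.4° (true dip is 40.8°, so apparent ≤ true as expected).

30.4°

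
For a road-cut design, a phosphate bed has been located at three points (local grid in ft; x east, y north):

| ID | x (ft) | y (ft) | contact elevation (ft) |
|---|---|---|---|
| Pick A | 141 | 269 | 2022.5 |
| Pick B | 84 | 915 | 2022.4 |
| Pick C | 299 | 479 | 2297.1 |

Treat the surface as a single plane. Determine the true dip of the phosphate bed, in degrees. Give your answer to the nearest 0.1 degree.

57.4°

Two edge vectors: Pick A→Pick B = (-57, 646, -0.1), Pick A→Pick C = (158, 210, 274.6).
Normal n = (Pick A→Pick B) × (Pick A→Pick C) = (177412.6, 15636.4, -114038).
So ∂z/∂x = −n_x/n_z = 1.55573 and ∂z/∂y = −n_y/n_z = 0.13712.
Gradient magnitude |∇z| = √(a² + b²) = √(2.42030 + 0.01880) = 1.56176.
True dip = arctan(1.56176) = 57.4°, dipping toward W (azimuth ≈ 265°).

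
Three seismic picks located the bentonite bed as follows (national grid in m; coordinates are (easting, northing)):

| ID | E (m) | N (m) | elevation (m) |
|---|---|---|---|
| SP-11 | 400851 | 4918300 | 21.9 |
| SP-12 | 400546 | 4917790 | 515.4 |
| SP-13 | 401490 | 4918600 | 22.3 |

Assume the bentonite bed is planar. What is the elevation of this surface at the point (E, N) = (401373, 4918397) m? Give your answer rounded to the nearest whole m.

Let the plane be z = a·E + b·N + c.
SP-12−SP-11: −305a − 510b = 493.5;  SP-13−SP-11: 639a + 300b = 0.4.
Solving gives a = 0.63250992, b = −1.34591279.
Then c = 21.9 − a·400851 − b·4918300 = 6366082.57.
At (401373, 4918397): z = 253872.4 − 6619733.5 + 6366082.57 = 221.5 m.

222 m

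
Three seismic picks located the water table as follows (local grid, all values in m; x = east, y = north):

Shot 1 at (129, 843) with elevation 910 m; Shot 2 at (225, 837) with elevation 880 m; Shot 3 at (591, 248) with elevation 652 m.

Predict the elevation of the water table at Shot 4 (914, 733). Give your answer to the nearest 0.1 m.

652.5 m

Two edge vectors: Shot 1→Shot 2 = (96, -6, -30), Shot 1→Shot 3 = (462, -595, -258).
Normal n = (Shot 1→Shot 2) × (Shot 1→Shot 3) = (-16302, 10908, -54348).
So ∂z/∂x = −n_x/n_z = −0.29996 and ∂z/∂y = −n_y/n_z = 0.20071.
Intercept c from Shot 1: 910 + 38.69 − 169.20 = 779.50.
At (914, 733): z = −274.2 + 147.1 + 779.50 = 652.5 m.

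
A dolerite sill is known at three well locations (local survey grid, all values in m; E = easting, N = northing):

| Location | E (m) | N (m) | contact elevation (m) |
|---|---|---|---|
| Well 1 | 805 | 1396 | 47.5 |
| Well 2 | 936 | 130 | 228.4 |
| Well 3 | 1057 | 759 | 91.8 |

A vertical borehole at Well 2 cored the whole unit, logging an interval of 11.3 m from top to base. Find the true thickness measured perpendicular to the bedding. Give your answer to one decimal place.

Two edge vectors: Well 1→Well 2 = (131, -1266, 180.9), Well 1→Well 3 = (252, -637, 44.3).
Normal n = (Well 1→Well 2) × (Well 1→Well 3) = (59149.5, 39783.5, 235585).
So ∂z/∂E = −n_x/n_z = −0.25107 and ∂z/∂N = −n_y/n_z = −0.16887.
|∇z| = √(a²+b²) = 0.30258, so dip δ = arctan(0.30258) = 16.83°.
True thickness = vertical thickness × cos δ = 11.3 × cos 16.83° = 10.8 m.

10.8 m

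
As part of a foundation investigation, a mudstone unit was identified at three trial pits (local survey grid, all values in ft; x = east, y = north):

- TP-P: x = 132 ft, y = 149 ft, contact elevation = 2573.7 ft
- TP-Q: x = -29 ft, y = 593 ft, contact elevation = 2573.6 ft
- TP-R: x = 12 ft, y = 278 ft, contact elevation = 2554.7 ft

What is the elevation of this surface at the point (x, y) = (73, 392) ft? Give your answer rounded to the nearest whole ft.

Let the plane be z = a·x + b·y + c.
TP-Q−TP-P: −161a + 444b = −0.1;  TP-R−TP-P: −120a + 129b = −19.
Solving gives a = 0.25908, b = 0.09372.
Then c = 2573.7 − a·132 − b·149 = 2525.54.
At (73, 392): z = 18.9 + 36.7 + 2525.54 = 2581.2 ft.

2581 ft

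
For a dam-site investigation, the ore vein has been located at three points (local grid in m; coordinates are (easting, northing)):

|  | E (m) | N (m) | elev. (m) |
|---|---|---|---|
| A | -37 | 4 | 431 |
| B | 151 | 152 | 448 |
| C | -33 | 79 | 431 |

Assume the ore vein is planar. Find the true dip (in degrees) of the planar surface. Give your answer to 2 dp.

Two edge vectors: A→B = (188, 148, 17), A→C = (4, 75, 0).
Normal n = (A→B) × (A→C) = (-1275, 68, 13508).
So ∂z/∂E = −n_x/n_z = 0.09439 and ∂z/∂N = −n_y/n_z = −0.00503.
Gradient magnitude |∇z| = √(a² + b²) = √(0.00891 + 0.00003) = 0.09452.
True dip = arctan(0.09452) = 5.40°, dipping toward W (azimuth ≈ 273°).

5.40°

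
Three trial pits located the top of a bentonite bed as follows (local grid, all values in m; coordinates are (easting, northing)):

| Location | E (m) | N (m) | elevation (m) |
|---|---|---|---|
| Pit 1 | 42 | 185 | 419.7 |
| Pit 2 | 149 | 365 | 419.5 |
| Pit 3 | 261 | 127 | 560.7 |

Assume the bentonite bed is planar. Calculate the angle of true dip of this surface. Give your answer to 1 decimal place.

32.9°

Let the plane be z = a·E + b·N + c.
Pit 2−Pit 1: 107a + 180b = −0.2;  Pit 3−Pit 1: 219a − 58b = 141.
Solving gives a = 0.55601, b = −0.33163.
Gradient magnitude |∇z| = √(a² + b²) = √(0.30914 + 0.10998) = 0.64740.
True dip = arctan(0.64740) = 32.9°, dipping toward WNW (azimuth ≈ 301°).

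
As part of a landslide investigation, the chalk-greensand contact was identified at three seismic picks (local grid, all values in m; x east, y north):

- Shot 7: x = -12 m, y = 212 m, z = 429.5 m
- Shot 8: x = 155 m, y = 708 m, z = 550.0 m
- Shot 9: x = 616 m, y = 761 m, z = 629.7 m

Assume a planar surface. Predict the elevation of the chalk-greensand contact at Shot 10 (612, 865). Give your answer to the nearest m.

Let the plane be z = a·x + b·y + c.
Shot 8−Shot 7: 167a + 496b = 120.5;  Shot 9−Shot 7: 628a + 549b = 200.2.
Solving gives a = 0.15079, b = 0.19217.
Then c = 429.5 − a·-12 − b·212 = 390.57.
At (612, 865): z = 92.3 + 166.2 + 390.57 = 649.1 m.

649 m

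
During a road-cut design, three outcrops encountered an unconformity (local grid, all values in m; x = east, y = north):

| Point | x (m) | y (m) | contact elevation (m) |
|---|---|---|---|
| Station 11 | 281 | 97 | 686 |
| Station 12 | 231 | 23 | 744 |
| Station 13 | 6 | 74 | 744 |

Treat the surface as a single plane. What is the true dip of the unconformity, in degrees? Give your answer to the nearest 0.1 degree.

34.9°

Two edge vectors: Station 11→Station 12 = (-50, -74, 58), Station 11→Station 13 = (-275, -23, 58).
Normal n = (Station 11→Station 12) × (Station 11→Station 13) = (-2958, -13050, -19200).
So ∂z/∂x = −n_x/n_z = −0.15406 and ∂z/∂y = −n_y/n_z = −0.67969.
Gradient magnitude |∇z| = √(a² + b²) = √(0.02374 + 0.46198) = 0.69693.
True dip = arctan(0.69693) = 34.9°, dipping toward NNE (azimuth ≈ 013°).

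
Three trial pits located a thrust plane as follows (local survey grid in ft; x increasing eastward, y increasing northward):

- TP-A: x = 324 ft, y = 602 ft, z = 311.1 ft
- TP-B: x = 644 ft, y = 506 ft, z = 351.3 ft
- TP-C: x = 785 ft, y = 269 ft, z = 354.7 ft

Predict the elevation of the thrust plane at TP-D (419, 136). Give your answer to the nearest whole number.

291 ft

Two edge vectors: TP-A→TP-B = (320, -96, 40.2), TP-A→TP-C = (461, -333, 43.6).
Normal n = (TP-A→TP-B) × (TP-A→TP-C) = (9201, 4580.2, -62304).
So ∂z/∂x = −n_x/n_z = 0.14768 and ∂z/∂y = −n_y/n_z = 0.07351.
Intercept c from TP-A: 311.1 − 47.85 − 44.26 = 219.00.
At (419, 136): z = 61.9 + 10.0 + 219.00 = 290.9 ft.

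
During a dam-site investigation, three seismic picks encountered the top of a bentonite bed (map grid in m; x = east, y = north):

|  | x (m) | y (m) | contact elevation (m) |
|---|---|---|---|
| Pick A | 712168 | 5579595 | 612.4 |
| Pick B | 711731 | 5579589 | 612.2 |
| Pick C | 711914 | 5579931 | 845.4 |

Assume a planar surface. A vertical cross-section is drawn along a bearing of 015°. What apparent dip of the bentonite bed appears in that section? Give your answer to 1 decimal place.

33.5°

Let the plane be z = a·x + b·y + c.
Pick B−Pick A: −437a − 6b = −0.2;  Pick C−Pick A: −254a + 336b = 233.
Solving gives a = −0.00897, b = 0.68667.
Unit vector along 015° is (sin 15°, cos 15°) = (0.2588, 0.9659).
Slope in that direction = a·(0.2588) + b·(0.9659) = 0.66095.
Apparent dip = arctan|0.66095| = 33.5° (true dip is 34.5°, so apparent ≤ true as expected).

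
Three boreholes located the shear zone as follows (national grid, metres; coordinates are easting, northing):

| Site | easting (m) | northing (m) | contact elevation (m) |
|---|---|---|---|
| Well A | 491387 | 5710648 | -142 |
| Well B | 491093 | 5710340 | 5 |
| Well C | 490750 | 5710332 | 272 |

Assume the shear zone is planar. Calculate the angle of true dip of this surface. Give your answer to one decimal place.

39.7°

Two edge vectors: Well A→Well B = (-294, -308, 147), Well A→Well C = (-637, -316, 414).
Normal n = (Well A→Well B) × (Well A→Well C) = (-81060, 28077, -103292).
So ∂z/∂easting = −n_x/n_z = −0.78477 and ∂z/∂northing = −n_y/n_z = 0.27182.
Gradient magnitude |∇z| = √(a² + b²) = √(0.61586 + 0.07389) = 0.83051.
True dip = arctan(0.83051) = 39.7°, dipping toward ESE (azimuth ≈ 109°).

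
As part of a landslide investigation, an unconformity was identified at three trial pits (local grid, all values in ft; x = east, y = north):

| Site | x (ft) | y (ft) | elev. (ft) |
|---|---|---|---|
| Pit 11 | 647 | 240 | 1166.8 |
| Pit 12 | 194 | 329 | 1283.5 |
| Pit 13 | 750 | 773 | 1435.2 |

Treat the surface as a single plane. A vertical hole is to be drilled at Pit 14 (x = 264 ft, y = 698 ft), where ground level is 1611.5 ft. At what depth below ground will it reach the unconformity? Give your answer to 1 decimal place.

142.0 ft

Two edge vectors: Pit 11→Pit 12 = (-453, 89, 116.7), Pit 11→Pit 13 = (103, 533, 268.4).
Normal n = (Pit 11→Pit 12) × (Pit 11→Pit 13) = (-38313.5, 133605.3, -250616).
So ∂z/∂x = −n_x/n_z = −0.15288 and ∂z/∂y = −n_y/n_z = 0.53311.
Intercept c from Pit 11: 1166.8 + 98.91 − 127.95 = 1137.77.
At (264, 698): z_contact = −40.36 + 372.11 + 1137.77 = 1469.52 ft.
Depth below ground = 1611.5 − 1469.52 = 142.0 ft.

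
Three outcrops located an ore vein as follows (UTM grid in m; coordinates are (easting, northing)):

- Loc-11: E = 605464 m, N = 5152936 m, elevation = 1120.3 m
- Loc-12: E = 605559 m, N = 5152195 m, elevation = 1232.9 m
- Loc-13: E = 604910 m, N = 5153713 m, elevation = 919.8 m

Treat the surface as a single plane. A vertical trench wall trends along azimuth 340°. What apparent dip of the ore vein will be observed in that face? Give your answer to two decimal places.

10.37°

Two edge vectors: Loc-11→Loc-12 = (95, -741, 112.6), Loc-11→Loc-13 = (-554, 777, -200.5).
Normal n = (Loc-11→Loc-12) × (Loc-11→Loc-13) = (61080.3, -43332.9, -336699).
So ∂z/∂E = −n_x/n_z = 0.18141 and ∂z/∂N = −n_y/n_z = −0.12870.
Unit vector along 340° is (sin 340°, cos 340°) = (-0.3420, 0.9397).
Slope in that direction = a·(-0.3420) + b·(0.9397) = −0.18298.
Apparent dip = arctan|0.18298| = 10.37° (true dip is 12.5°, so apparent ≤ true as expected).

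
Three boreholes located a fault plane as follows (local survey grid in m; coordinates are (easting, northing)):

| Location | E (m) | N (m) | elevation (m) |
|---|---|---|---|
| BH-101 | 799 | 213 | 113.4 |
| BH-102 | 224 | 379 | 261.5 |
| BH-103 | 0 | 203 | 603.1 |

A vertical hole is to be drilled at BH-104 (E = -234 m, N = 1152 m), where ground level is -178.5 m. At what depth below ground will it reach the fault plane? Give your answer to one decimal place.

197.9 m

Two edge vectors: BH-101→BH-102 = (-575, 166, 148.1), BH-101→BH-103 = (-799, -10, 489.7).
Normal n = (BH-101→BH-102) × (BH-101→BH-103) = (82771.2, 163245.6, 138384).
So ∂z/∂E = −n_x/n_z = −0.598127 and ∂z/∂N = −n_y/n_z = −1.179657.
Intercept c from BH-101: 113.4 + 477.90 + 251.27 = 842.57.
At (-234, 1152): z_contact = 139.96 − 1358.96 + 842.57 = -376.43 m.
Depth below ground = -178.5 − (-376.43) = 197.9 m.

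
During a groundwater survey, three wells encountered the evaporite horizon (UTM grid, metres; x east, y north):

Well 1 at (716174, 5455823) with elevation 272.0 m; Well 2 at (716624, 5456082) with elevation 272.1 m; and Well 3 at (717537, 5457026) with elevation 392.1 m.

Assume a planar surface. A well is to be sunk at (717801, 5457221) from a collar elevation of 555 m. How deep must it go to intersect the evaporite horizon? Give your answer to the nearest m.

Two edge vectors: Well 1→Well 2 = (450, 259, 0.1), Well 1→Well 3 = (1363, 1203, 120.1).
Normal n = (Well 1→Well 2) × (Well 1→Well 3) = (30985.6, -53908.7, 188333).
So ∂z/∂x = −n_x/n_z = −0.16452560 and ∂z/∂y = −n_y/n_z = 0.28624139.
Intercept c from Well 1: 272 + 117828.96 − 1561682.37 = −1443581.41.
At (717801, 5457221): z_contact = −118096.6 + 1562082.5 − 1443581.41 = 404.5 m.
Depth below ground = 555 − 404.5 = 151 m.

151 m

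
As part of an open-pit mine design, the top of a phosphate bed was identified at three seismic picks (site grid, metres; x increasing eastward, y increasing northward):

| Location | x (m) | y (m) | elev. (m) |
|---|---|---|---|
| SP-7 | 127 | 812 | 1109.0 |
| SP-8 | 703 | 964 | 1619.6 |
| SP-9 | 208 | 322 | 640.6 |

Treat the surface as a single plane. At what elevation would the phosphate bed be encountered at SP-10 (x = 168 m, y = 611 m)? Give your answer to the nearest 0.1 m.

Two edge vectors: SP-7→SP-8 = (576, 152, 510.6), SP-7→SP-9 = (81, -490, -468.4).
Normal n = (SP-7→SP-8) × (SP-7→SP-9) = (178997.2, 311157, -294552).
So ∂z/∂x = −n_x/n_z = 0.60769 and ∂z/∂y = −n_y/n_z = 1.05637.
Intercept c from SP-7: 1109 − 77.18 − 857.78 = 174.05.
At (168, 611): z = 102.1 + 645.4 + 174.05 = 921.6 m.

921.6 m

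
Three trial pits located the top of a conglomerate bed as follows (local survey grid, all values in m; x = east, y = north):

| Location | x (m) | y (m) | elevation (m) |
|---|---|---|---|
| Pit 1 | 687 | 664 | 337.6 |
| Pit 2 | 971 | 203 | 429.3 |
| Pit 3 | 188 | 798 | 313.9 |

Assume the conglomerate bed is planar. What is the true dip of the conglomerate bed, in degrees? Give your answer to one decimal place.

11.5°

Let the plane be z = a·x + b·y + c.
Pit 2−Pit 1: 284a − 461b = 91.7;  Pit 3−Pit 1: −499a + 134b = −23.7.
Solving gives a = −0.00709, b = −0.20329.
Gradient magnitude |∇z| = √(a² + b²) = √(0.00005 + 0.04133) = 0.20341.
True dip = arctan(0.20341) = 11.5°, dipping toward N (azimuth ≈ 002°).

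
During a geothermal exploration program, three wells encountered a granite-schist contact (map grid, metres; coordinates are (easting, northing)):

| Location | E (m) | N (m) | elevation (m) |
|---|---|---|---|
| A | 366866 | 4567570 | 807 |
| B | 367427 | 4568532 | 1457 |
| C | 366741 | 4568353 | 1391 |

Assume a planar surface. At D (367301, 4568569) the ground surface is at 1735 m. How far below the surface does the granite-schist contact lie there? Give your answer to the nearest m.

239 m

Let the plane be z = a·E + b·N + c.
B−A: 561a + 962b = 650;  C−A: −125a + 783b = 584.
Solving gives a = −0.09447144, b = 0.73076765.
Then c = 807 − a·366866 − b·4567570 = −3302367.03.
At (367301, 4568569): z_contact = −34699.5 + 3338562.4 − 3302367.03 = 1495.9 m.
Depth below ground = 1735 − 1495.9 = 239 m.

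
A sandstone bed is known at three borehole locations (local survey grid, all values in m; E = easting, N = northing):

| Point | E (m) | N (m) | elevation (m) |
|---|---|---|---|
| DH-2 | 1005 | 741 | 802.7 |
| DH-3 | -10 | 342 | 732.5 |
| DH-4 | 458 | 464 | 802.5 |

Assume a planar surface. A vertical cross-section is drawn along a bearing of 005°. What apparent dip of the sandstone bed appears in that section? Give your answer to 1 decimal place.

Two edge vectors: DH-2→DH-3 = (-1015, -399, -70.2), DH-2→DH-4 = (-547, -277, -0.2).
Normal n = (DH-2→DH-3) × (DH-2→DH-4) = (-19365.6, 38196.4, 62902).
So ∂z/∂E = −n_x/n_z = 0.30787 and ∂z/∂N = −n_y/n_z = −0.60724.
Unit vector along 005° is (sin 5°, cos 5°) = (0.0872, 0.9962).
Slope in that direction = a·(0.0872) + b·(0.9962) = −0.57809.
Apparent dip = arctan|0.57809| = 30.0° (true dip is 34.2°, so apparent ≤ true as expected).

30.0°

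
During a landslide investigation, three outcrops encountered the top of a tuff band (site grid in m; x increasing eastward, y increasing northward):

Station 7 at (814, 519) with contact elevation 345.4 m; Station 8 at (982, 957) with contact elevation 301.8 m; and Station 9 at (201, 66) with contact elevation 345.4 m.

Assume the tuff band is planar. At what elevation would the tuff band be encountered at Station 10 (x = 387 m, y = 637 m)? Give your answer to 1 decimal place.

Two edge vectors: Station 7→Station 8 = (168, 438, -43.6), Station 7→Station 9 = (-613, -453, 0).
Normal n = (Station 7→Station 8) × (Station 7→Station 9) = (-19750.8, 26726.8, 192390).
So ∂z/∂x = −n_x/n_z = 0.10266 and ∂z/∂y = −n_y/n_z = −0.13892.
Intercept c from Station 7: 345.4 − 83.57 + 72.10 = 333.93.
At (387, 637): z = 39.7 − 88.5 + 333.93 = 285.2 m.

285.2 m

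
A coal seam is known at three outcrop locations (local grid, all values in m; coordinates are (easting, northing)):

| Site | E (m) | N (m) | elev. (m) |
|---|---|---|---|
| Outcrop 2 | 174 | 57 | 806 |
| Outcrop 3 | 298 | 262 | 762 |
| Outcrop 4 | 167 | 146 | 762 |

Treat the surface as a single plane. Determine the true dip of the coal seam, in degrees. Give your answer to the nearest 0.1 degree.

Two edge vectors: Outcrop 2→Outcrop 3 = (124, 205, -44), Outcrop 2→Outcrop 4 = (-7, 89, -44).
Normal n = (Outcrop 2→Outcrop 3) × (Outcrop 2→Outcrop 4) = (-5104, 5764, 12471).
So ∂z/∂E = −n_x/n_z = 0.40927 and ∂z/∂N = −n_y/n_z = −0.46219.
Gradient magnitude |∇z| = √(a² + b²) = √(0.16750 + 0.21362) = 0.61735.
True dip = arctan(0.61735) = 31.7°, dipping toward NW (azimuth ≈ 318°).

31.7°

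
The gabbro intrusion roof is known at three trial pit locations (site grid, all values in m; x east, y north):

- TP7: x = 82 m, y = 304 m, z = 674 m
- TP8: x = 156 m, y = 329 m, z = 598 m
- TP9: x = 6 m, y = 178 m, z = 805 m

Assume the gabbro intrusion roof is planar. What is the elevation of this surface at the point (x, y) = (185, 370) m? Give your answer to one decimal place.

Let the plane be z = a·x + b·y + c.
TP8−TP7: 74a + 25b = −76;  TP9−TP7: −76a − 126b = 131.
Solving gives a = −0.84873, b = −0.52775.
Then c = 674 − a·82 − b·304 = 904.03.
At (185, 370): z = −157.0 − 195.3 + 904.03 = 551.7 m.

551.7 m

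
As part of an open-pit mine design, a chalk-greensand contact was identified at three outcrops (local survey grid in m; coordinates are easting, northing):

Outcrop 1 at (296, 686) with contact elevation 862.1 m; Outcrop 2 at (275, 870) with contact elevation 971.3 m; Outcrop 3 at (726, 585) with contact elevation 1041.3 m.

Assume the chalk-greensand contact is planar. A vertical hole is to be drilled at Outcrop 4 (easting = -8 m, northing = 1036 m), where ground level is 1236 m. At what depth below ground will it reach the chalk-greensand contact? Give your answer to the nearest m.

317 m

Let the plane be z = a·easting + b·northing + c.
Outcrop 2−Outcrop 1: −21a + 184b = 109.2;  Outcrop 3−Outcrop 1: 430a − 101b = 179.2.
Solving gives a = 0.57146, b = 0.65870.
Then c = 862.1 − a·296 − b·686 = 241.08.
At (-8, 1036): z_contact = −4.6 + 682.4 + 241.08 = 918.9 m.
Depth below ground = 1236 − 918.9 = 317 m.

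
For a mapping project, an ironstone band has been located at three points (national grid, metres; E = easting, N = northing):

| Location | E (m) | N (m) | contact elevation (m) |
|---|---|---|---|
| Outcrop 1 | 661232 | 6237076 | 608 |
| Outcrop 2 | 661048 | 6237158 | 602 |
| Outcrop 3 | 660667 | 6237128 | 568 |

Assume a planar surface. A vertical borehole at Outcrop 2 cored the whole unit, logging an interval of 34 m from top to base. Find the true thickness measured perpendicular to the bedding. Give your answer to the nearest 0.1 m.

33.7 m

Let the plane be z = a·E + b·N + c.
Outcrop 2−Outcrop 1: −184a + 82b = −6;  Outcrop 3−Outcrop 1: −565a + 52b = −40.
Solving gives a = 0.08074, b = 0.10799.
|∇z| = √(a²+b²) = 0.13484, so dip δ = arctan(0.13484) = 7.68°.
True thickness = vertical thickness × cos δ = 34 × cos 7.68° = 33.7 m.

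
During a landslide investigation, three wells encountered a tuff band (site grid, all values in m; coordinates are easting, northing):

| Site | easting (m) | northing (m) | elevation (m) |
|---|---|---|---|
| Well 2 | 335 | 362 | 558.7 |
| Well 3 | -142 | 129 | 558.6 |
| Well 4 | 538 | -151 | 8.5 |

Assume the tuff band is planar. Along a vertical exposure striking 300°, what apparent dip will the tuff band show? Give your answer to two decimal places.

39.68°

Let the plane be z = a·easting + b·northing + c.
Well 3−Well 2: −477a − 233b = −0.1;  Well 4−Well 2: 203a − 513b = −550.2.
Solving gives a = −0.43885, b = 0.89886.
Unit vector along 300° is (sin 300°, cos 300°) = (-0.8660, 0.5000).
Slope in that direction = a·(-0.8660) + b·(0.5000) = 0.82949.
Apparent dip = arctan|0.82949| = 39.68° (true dip is 45.0°, so apparent ≤ true as expected).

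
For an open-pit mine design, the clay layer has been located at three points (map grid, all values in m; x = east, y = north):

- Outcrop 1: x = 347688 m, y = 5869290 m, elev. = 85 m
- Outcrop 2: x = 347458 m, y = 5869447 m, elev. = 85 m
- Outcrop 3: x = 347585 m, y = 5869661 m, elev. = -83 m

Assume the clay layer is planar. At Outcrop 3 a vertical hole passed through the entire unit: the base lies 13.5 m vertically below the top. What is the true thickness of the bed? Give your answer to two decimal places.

Let the plane be z = a·x + b·y + c.
Outcrop 2−Outcrop 1: −230a + 157b = 0;  Outcrop 3−Outcrop 1: −103a + 371b = −168.
Solving gives a = −0.38138, b = −0.55871.
|∇z| = √(a²+b²) = 0.67647, so dip δ = arctan(0.67647) = 34.08°.
True thickness = vertical thickness × cos δ = 13.5 × cos 34.08° = 11.18 m.

11.18 m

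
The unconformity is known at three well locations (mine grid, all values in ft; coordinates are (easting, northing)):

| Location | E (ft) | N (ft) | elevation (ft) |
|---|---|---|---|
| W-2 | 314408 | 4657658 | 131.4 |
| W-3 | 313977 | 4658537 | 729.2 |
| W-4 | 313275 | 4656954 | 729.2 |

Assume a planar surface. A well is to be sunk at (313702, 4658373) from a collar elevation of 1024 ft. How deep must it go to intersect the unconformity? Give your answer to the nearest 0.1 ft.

Let the plane be z = a·E + b·N + c.
W-3−W-2: −431a + 879b = 597.8;  W-4−W-2: −1133a − 704b = 597.8.
Solving gives a = −0.728311262, b = 0.322978210.
Then c = 131.4 − a·314408 − b·4657658 = −1275203.75.
At (313702, 4658373): z_contact = −228472.70 + 1504552.97 − 1275203.75 = 876.52 ft.
Depth below ground = 1024 − 876.52 = 147.5 ft.

147.5 ft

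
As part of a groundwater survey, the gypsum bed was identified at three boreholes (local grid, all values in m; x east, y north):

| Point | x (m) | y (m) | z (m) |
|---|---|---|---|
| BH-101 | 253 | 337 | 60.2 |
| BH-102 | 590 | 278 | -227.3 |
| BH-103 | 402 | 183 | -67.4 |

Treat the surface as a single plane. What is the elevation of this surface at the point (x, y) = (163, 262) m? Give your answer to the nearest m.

Two edge vectors: BH-101→BH-102 = (337, -59, -287.5), BH-101→BH-103 = (149, -154, -127.6).
Normal n = (BH-101→BH-102) × (BH-101→BH-103) = (-36746.6, 163.7, -43107).
So ∂z/∂x = −n_x/n_z = −0.85245 and ∂z/∂y = −n_y/n_z = 0.00380.
Intercept c from BH-101: 60.2 + 215.67 − 1.28 = 274.59.
At (163, 262): z = −138.9 + 1.0 + 274.59 = 136.6 m.

137 m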